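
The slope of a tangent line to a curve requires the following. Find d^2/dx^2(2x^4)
Apply power rule 2 times:
d^1: 8x^3
d^2: 24x^2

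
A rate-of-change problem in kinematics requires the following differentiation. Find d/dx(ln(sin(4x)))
Chain rule: d/dx[ln(u)] = u'/u where u = sin(4x)
u' = 4cos(4x)

Answer: (4cos(4x))/(sin(4x))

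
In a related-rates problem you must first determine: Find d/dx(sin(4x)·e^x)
Product rule: (fg)'=f'g+fg'
f=sin(4x), f'=4·cos(4x)
g=e^x, g'=e^x

Answer: 4·cos(4x)·e^x+sin(4x)·e^x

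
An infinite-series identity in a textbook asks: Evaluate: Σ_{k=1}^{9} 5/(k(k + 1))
Partial fractions: 5/(k(k+1)) = 5/k - 5/(k+1)
Telescoping sum: 5(1-1/10) = 5·9/10

Answer: 9/2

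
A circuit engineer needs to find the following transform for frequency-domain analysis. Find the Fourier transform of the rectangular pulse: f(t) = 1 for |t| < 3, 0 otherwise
F(omega)=integral from -3 to 3 of e^(-j * omega * t) dt
=2 * sin(3 * omega)/omega=6 * sinc(3 * omega/pi)

Answer: 2 * sin(3 * omega)/omega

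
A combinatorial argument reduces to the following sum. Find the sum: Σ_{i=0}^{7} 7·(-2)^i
Geometric series: S=a(1 - r^n)/(1 - r)
a=7, r=-2, n=8
S=7(1-256)/3=-595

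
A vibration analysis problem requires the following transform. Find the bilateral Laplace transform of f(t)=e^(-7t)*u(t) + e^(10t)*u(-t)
For e^(-7t)*u(t): L=1/(s + 7), Re(s) > -7
For e^(10t)*u(-t): L=-1/(s-10), Re(s) < 10
Combined: F(s)=1/(s + 7) - 1/(s-10), -7 < Re(s) < 10

Answer: 1/(s + 7) - 1/(s-10), ROC: -7 < Re(s) < 10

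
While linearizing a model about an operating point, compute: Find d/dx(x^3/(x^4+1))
Quotient rule: (f/g)' = (f'g - fg')/g²
f = x^3, f' = 3x^2
g = x^4 + 1, g' = 4x^3

Answer: (3x^2·(x^4 + 1) - 4x^6)/(x^4 + 1)²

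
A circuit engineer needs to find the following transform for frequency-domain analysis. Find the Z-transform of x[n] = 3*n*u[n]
Z{n*u[n]} = z/(z-1)^2
By linearity: Z{3*n*u[n]} = 3z/(z-1)^2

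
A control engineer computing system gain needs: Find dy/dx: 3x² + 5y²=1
Differentiate: 6x+10y·(dy/dx) = 0
dy/dx = -6x/(10y) = -(3/5)·(x/y)

Answer: dy/dx = -(3/5)·(x/y)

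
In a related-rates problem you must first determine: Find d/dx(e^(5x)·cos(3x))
Product rule: (fg)' = f'g + fg'
f = e^(5x), f' = 5·e^(5x)
g = cos(3x), g' = -3·sin(3x)

Answer: 5·e^(5x)·cos(3x) - 3·e^(5x)·sin(3x)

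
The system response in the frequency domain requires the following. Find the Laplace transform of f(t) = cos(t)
L{cos(wt)}=s/(s²+w²)
L{cos(t)}=s/(s²+1)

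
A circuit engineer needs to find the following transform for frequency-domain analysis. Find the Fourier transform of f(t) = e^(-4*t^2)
The Fourier transform of a Gaussian e^(-a * t^2) is sqrt(pi/a) * e^(-omega^2/(4a)).
With a = 4: F(omega) = sqrt(pi)/2 * e^(-omega^2/16)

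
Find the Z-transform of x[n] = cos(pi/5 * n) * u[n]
Z{cos(w0*n)*u[n]}=z(z - cos(w0))/(z^2 - 2z*cos(w0) + 1)
With w0=pi/5: X(z)=z(z - cos(pi/5))/(z^2 - 2z*cos(pi/5) + 1)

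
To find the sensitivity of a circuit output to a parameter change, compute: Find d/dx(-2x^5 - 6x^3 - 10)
Power rule: d/dx(ax^n) = n·a·x^(n-1)
Term by term: -10·x^4 - 18·x^2

Answer: -10x^4 - 18x^2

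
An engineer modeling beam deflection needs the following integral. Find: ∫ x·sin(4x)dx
By parts: u = x, dv = sin(4x) dx
du = dx, v = -cos(4x)/4
= -x·cos(4x)/4+sin(4x)/4²+C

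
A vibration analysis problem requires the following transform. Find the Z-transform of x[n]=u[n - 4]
Using the time-shift property: Z{u[n-4]}=z^(-4) * z/(z-1)
=z^(-3)/(z-1)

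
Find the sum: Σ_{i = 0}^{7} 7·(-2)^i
Geometric series: S=a(1 - r^n)/(1 - r)
a=7, r=-2, n=8
S=7(1-256)/3=-595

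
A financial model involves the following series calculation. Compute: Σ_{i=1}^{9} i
Using formula: Σ i^1 = n(n+1)/2 = 9·10/2 = 45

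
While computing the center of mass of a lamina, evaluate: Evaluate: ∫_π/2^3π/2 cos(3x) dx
Antiderivative: sin(3x)/3
Evaluate at bounds: [sin(3·3π/2)/3] - [sin(3·π/2)/3]
= ((1) - (-1))/3 = 2/3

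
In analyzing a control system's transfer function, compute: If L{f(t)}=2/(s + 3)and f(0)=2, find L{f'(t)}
L{f'(t)}=s·F(s) - f(0)=2s/(s+3)-2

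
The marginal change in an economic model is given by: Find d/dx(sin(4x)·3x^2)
Product rule: (fg)'=f'g+fg'
f=sin(4x), f'=4·cos(4x)
g=3x^2, g'=6x

Answer: 12·cos(4x)·x^2+6·sin(4x)·x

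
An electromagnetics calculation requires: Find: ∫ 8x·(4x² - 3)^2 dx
Let u = 4x² - 3, du = 8x dx
∫ u^2 du = u^3/3+C

Answer: (4x² - 3)^3/3+C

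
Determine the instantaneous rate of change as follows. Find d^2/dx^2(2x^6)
Apply power rule 2 times:
d^1: 12x^5
d^2: 60x^4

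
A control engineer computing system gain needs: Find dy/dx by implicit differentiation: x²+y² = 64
Differentiate both sides: 2x + 2y·(dy/dx)=0
Solve: dy/dx=-2x/(2y)=-x/y

Answer: dy/dx=-x/y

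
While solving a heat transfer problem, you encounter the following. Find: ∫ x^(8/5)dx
Power rule: ∫ x^(8/5) dx=x^(13/5)/(13/5) + C

Answer: (5/13)·x^(13/5) + C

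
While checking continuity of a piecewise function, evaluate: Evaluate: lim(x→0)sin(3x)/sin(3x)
sin(u) ≈ u for small u:
sin(3x)/sin(3x) ≈ 3x/(3x)=3/3

Answer: 1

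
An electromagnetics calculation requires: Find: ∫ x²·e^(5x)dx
Integration by parts twice:
First: u=x², dv=e^(5x) dx => x²e^(5x)/5 - (2/5)∫ xe^(5x) dx
Second (∫ xe^(5x) dx): xe^(5x)/5 - e^(5x)/25
Combining: e^(5x)(x²/5-2x/25+2/125)+C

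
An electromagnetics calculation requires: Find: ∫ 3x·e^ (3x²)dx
Let u = 3x², du = 6x dx
∫ (1/2)e^u du = e^u/2+C

Answer: e^(3x²)/2+C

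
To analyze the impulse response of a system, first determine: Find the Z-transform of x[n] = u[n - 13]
Using the time-shift property: Z{u[n-13]} = z^(-13) * z/(z-1)
= z^(-12)/(z-1)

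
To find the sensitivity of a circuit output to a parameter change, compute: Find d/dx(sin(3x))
Chain rule: d/dx[sin(u)] = cos(u)·u' where u = 3x
u' = 3

Answer: 3·cos(3x)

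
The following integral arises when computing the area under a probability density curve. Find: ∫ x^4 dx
Using power rule: ∫ x^4 dx = 1/5 x^5+C = (1/5)x^5+C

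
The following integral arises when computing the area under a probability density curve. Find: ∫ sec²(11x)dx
Since d/dx[tan(11x)] = 11sec²(11x), integral = tan(11x)/11+C

Answer: (1/11)tan(11x)+C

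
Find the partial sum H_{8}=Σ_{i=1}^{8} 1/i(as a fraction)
H_8 = 1+1/2+1/3+...+1/8
= 761/280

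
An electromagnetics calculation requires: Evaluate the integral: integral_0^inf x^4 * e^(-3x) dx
This is a Gamma integral. Substitute u = 3x (du = 3 dx):
integral_0^inf x^4*e^(-3x) dx = (1/3^5) integral_0^inf u^4*e^(-u) du
= Gamma(5)/3^5 = 4!/3^5 = 24/243

Answer: 8/81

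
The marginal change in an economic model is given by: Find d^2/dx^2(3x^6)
Apply power rule 2 times:
d^1: 18x^5
d^2: 90x^4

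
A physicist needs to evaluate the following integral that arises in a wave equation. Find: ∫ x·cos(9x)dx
By parts: u = x, dv = cos(9x) dx
du = dx, v = sin(9x)/9
= x·sin(9x)/9 + cos(9x)/9² + C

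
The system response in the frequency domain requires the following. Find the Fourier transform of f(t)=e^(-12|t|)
Using the standard pair: F{e^(-a|t|)}=2a/(a^2+omega^2)
With a=12: F(omega)=24/(144+omega^2)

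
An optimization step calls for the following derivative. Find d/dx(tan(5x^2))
Chain rule: d/dx[tan(u)] = sec²(u)·u' where u = 5x^2
u' = 10x

Answer: 10x·sec²(5x^2)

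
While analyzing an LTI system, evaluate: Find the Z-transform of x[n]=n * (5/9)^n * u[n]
Using the property Z{n*a^n*u[n]} = az/(z-a)^2
With a = 5/9: X(z) = (5/9)z/(z - 5/9)^2, |z| > 5/9

Answer: (5/9)z/(z - 5/9)^2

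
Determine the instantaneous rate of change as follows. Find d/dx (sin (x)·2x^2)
Product rule: (fg)' = f'g+fg'
f = sin(x), f' = cos(x)
g = 2x^2, g' = 4x

Answer: 2·cos(x)·x^2+4·sin(x)·x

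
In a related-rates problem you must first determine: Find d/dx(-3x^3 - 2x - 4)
Power rule: d/dx(ax^n) = n·a·x^(n-1)
Term by term: -9·x^2 - 2

Answer: -9x^2 - 2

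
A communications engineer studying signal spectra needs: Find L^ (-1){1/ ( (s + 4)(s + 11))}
Partial fractions: 1/((s+4)(s+11)) = A/(s+4)+B/(s+11)
Cover-up: A = 1/(s+11)|_{s = -4} = 1/7; B = 1/(s+4)|_{s = -11} = -1/7
L^(-1) = (1/7)e^(-4t) - (1/7)e^(-11t)

Answer: (1/7)(e^(-4t) - e^(-11t))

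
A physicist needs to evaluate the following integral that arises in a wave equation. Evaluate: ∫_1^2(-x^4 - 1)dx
Step 1: Find antiderivative F(x)=(-1/5)x^5 - x
Step 2: F(2) - F(1)=-42/5 - (-6/5)=-36/5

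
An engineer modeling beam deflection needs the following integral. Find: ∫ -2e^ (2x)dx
Since d/dx[e^(2x)] = 2e^(2x), we get -1 e^(2x) + C

Answer: -e^(2x) + C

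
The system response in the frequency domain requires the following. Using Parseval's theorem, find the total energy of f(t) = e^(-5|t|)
Parseval's theorem: E=integral |f(t)|^2 dt=(1/2pi) integral |F(omega)|^2 domega
E=integral_{-inf}^{inf} e^(-10|t|) dt=2*integral_0^inf e^(-10t) dt=2/(2*5)=1/5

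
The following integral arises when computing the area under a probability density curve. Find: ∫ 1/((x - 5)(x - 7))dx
Partial fractions: 1/((x-5)(x-7))=A/(x-5)+B/(x-7)
A=-1/2, B=1/2
∫ [-1/2· 1/(x-5)+1/2· 1/(x-7)] dx
=(1/2)[ln|x-7| - ln|x-5|]+C

Answer: (1/2)·ln|(x-7)/(x-5)|+C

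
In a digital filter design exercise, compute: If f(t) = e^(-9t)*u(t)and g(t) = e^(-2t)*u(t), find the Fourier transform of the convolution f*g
By the convolution theorem: F{f * g} = F(omega) * G(omega)
F(omega) = 1/(9+j * omega), G(omega) = 1/(2+j * omega)
F{f * g} = 1/((9+j * omega)(2+j * omega))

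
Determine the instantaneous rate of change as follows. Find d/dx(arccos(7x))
d/dx[arccos(u)] = -u'/√(1-u²), u = 7x, u' = 7

Answer: -7/√(1 - 49x²)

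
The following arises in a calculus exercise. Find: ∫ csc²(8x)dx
Since d/dx[-cot(8x)]=8csc²(8x), integral=-cot(8x)/8+C

Answer: (-1/8)cot(8x)+C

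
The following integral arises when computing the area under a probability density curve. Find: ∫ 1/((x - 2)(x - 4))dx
Partial fractions: 1/((x-2)(x-4)) = A/(x-2)+B/(x-4)
A = -1/2, B = 1/2
∫ [-1/2· 1/(x-2)+1/2· 1/(x-4)] dx
= (1/2)[ln|x-4| - ln|x-2|]+C

Answer: (1/2)·ln|(x-4)/(x-2)|+C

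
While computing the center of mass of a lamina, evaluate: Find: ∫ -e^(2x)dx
Since d/dx[e^(2x)] = 2e^(2x), we get -1/2 e^(2x)+C

Answer: (-1/2)e^(2x)+C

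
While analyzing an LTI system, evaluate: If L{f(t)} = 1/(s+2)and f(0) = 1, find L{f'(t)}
L{f'(t)}=s·F(s) - f(0)=s/(s + 2) - 1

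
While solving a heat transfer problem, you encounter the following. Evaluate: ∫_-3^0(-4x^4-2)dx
Step 1: Find antiderivative F(x) = (-4/5)x^5 - 2x
Step 2: F(0) - F(-3) = 0 - (1002/5) = -1002/5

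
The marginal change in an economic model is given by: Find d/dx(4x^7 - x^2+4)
Power rule: d/dx(ax^n) = n·a·x^(n-1)
Term by term: 28·x^6-2·x

Answer: 28x^6-2x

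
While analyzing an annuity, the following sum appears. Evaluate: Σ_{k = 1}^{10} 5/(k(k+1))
Partial fractions: 5/(k(k+1)) = 5/k - 5/(k+1)
Telescoping sum: 5(1-1/11) = 5·10/11

Answer: 50/11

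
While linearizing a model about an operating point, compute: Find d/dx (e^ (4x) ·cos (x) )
Product rule: (fg)'=f'g+fg'
f=e^(4x), f'=4·e^(4x)
g=cos(x), g'=-sin(x)

Answer: 4·e^(4x)·cos(x) - e^(4x)·sin(x)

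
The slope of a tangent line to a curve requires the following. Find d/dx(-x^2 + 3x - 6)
Power rule: d/dx(ax^n)=n·a·x^(n-1)
Term by term: -2·x+3

Answer: -2x+3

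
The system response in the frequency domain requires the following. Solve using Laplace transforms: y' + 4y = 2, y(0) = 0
Take L of both sides: sY(s) - 0 + 4Y(s)=2/s
Y(s)(s + 4)=2/s + 0
Y(s)=2/(s(s + 4)) + 0/(s + 4)
Partial fractions: 2/(s(s + 4))=(1/2)/s - (1/2)/(s + 4)
So Y(s)=(1/2)/s - (1/2)/(s + 4)
Inverse transform (L^(-1){1/s}=1, L^(-1){1/(s + 4)}=e^(-4t)):

Answer: y(t)=1/2 - (1/2)·e^(-4t)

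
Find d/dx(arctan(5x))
d/dx[arctan(u)]=u'/(1 + u²), u=5x, u'=5

Answer: 5/(1 + 25x²)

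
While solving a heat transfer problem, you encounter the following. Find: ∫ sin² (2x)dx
Using identity sin²(u)=(1 - cos(2u))/2:
∫ (1 - cos(4x))/2 dx=x/2 - sin(4x)/8+C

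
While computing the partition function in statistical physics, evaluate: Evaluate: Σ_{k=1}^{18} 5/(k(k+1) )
Partial fractions: 5/(k(k+1))=5/k - 5/(k+1)
Telescoping sum: 5(1-1/19)=5·18/19

Answer: 90/19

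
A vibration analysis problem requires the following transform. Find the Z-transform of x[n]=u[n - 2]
Using the time-shift property: Z{u[n-2]}=z^(-2)*z/(z-1)
=z^(-1)/(z-1)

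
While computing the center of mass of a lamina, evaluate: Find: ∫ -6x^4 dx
Using power rule: ∫ -6x^4 dx=-6/5 x^5 + C=(-6/5)x^5 + C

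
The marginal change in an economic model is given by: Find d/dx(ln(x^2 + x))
Chain rule: d/dx[ln(u)]=u'/u where u=x^2 + x
u'=2x + 1

Answer: (2x + 1)/(x^2 + x)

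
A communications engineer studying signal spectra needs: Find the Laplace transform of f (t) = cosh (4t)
L{cosh(at)} = s/(s²-a²)
L{cosh(4t)} = s/(s²-16)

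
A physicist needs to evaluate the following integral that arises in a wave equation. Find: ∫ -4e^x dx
Since d/dx[e^x]=+e^x, we get -4e^x+C

Answer: -4e^x+C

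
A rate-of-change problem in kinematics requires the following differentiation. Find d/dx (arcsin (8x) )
d/dx[arcsin(u)] = u'/√(1-u²), u = 8x, u' = 8

Answer: 8/√(1 - 64x²)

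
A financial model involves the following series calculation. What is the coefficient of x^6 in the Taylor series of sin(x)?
sin(x) has only odd powers. Coefficient of x^6 = 0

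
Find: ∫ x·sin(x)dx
By parts: u=x, dv=sin(x) dx
du=dx, v=-cos(x)
=-x·cos(x)+sin(x)+C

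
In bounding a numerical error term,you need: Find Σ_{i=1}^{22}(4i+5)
=4·Σ i+5·22=4·253+110=1122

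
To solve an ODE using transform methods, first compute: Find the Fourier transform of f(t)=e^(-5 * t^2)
The Fourier transform of a Gaussian e^(-a * t^2) is sqrt(pi/a) * e^(-omega^2/(4a)).
With a=5: F(omega)=sqrt(pi/5) * e^(-omega^2/20)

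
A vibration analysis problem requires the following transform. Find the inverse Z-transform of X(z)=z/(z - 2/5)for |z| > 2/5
Standard pair: z/(z-a) <-> a^n * u[n] for causal signals
With a=2/5: x[n]=(2/5)^n * u[n]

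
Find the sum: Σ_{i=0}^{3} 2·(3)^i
Geometric series: S=a(1 - r^n)/(1 - r)
a=2, r=3, n=4
S=2(1-81)/-2=80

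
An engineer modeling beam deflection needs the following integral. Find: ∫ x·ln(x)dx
By parts: u = ln(x), dv = x dx
du = 1/x dx, v = x^2/2
= x^2·ln(x)/2 - ∫ x/2 dx
= x^2·ln(x)/2 - x^2/4 + C

Answer: x^2(ln(x)/2 - 1/4) + C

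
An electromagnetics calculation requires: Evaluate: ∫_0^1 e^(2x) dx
Antiderivative: (1/2)e^(2x)
Evaluate: (1/2)(e^2-1)

Answer: (e^2-1)/2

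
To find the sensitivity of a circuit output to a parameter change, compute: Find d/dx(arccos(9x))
d/dx[arccos(u)]=-u'/√(1-u²), u=9x, u'=9

Answer: -9/√(1 - 81x²)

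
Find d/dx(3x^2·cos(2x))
Product rule: (fg)'=f'g + fg'
f=3x^2, f'=6x
g=cos(2x), g'=-2·sin(2x)

Answer: 6x·cos(2x) - 6x^2·sin(2x)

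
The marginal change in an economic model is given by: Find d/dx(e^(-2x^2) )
Chain rule: d/dx[e^u]=e^u · u' where u=-2x^2
u'=-4x

Answer: -4x·e^(-2x^2)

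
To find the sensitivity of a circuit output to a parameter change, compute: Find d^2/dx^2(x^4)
Apply power rule 2 times:
d^1: 4x^3
d^2: 12x^2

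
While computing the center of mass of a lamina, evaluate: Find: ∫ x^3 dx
Using power rule: ∫ x^3 dx = 1/4 x^4 + C = (1/4)x^4 + C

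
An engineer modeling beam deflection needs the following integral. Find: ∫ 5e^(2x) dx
Since d/dx[e^(2x)]=2e^(2x), we get 5/2 e^(2x) + C

Answer: (5/2)e^(2x) + C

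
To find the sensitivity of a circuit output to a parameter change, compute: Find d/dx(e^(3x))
Chain rule: d/dx[e^u] = e^u · u' where u = 3x
u' = 3

Answer: 3·e^(3x)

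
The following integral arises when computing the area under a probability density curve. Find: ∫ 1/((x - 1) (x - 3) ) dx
Partial fractions: 1/((x-1)(x-3))=A/(x-1)+B/(x-3)
A=-1/2, B=1/2
∫ [-1/2· 1/(x-1)+1/2· 1/(x-3)] dx
=(1/2)[ln|x-3| - ln|x-1|]+C

Answer: (1/2)·ln|(x-3)/(x-1)|+C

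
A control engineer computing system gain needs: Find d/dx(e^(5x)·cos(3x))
Product rule: (fg)' = f'g+fg'
f = e^(5x), f' = 5·e^(5x)
g = cos(3x), g' = -3·sin(3x)

Answer: 5·e^(5x)·cos(3x)-3·e^(5x)·sin(3x)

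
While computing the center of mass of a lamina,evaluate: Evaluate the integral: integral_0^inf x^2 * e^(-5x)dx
This is a Gamma integral. Substitute u = 5x (du = 5 dx):
integral_0^inf x^2*e^(-5x) dx = (1/5^3) integral_0^inf u^2*e^(-u) du
= Gamma(3)/5^3 = 2!/5^3 = 2/125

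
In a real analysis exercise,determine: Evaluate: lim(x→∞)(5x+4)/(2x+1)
Divide numerator and denominator by x:
lim (5 + 4/x)/(2 + 1/x)=5/2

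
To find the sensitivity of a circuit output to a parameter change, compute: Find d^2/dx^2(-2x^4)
Apply power rule 2 times:
d^1: -8x^3
d^2: -24x^2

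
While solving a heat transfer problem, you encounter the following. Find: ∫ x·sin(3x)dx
By parts: u=x, dv=sin(3x) dx
du=dx, v=-cos(3x)/3
=-x·cos(3x)/3+sin(3x)/3²+C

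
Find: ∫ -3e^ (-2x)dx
Since d/dx[e^(-2x)] = -2e^(-2x), we get 3/2 e^(-2x)+C

Answer: (3/2)e^(-2x)+C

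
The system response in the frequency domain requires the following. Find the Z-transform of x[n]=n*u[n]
Standard pair: Z{n*u[n]} = z/(z-1)^2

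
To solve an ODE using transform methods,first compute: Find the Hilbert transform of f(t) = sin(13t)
The Hilbert transform shifts each frequency component by -pi/2.
H{sin(wt)} = -cos(wt)
With w = 13: H{sin(13t)} = -cos(13t)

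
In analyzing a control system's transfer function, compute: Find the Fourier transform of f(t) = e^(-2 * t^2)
The Fourier transform of a Gaussian e^(-a*t^2) is sqrt(pi/a)*e^(-omega^2/(4a)).
With a = 2: F(omega) = sqrt(pi/2)*e^(-omega^2/8)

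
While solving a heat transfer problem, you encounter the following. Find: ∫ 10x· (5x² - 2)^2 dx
Let u = 5x² - 2, du = 10x dx
∫ u^2 du = u^3/3 + C

Answer: (5x² - 2)^3/3 + C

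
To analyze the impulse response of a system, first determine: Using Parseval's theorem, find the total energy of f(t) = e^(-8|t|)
Parseval's theorem: E=integral |f(t)|^2 dt=(1/2pi) integral |F(omega)|^2 domega
E=integral_{-inf}^{inf} e^(-16|t|) dt=2*integral_0^inf e^(-16t) dt=2/(2*8)=1/8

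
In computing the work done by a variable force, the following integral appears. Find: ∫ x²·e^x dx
Integration by parts twice:
First: u = x², dv = e^x dx => x²e^x - 2∫ xe^x dx
Second: u = x, dv = e^x dx => xe^x - e^x
Combining: x²e^x - 2xe^x + 2e^x + C

Answer: e^x(x² - 2x + 2) + C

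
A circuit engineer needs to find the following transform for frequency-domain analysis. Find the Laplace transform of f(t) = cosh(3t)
L{cosh(at)}=s/(s²-a²)
L{cosh(3t)}=s/(s²-9)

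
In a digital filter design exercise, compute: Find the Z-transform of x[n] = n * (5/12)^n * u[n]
Using the property Z{n * a^n * u[n]}=az/(z-a)^2
With a=5/12: X(z)=(5/12)z/(z - 5/12)^2, |z| > 5/12

Answer: (5/12)z/(z - 5/12)^2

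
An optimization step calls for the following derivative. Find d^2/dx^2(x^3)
Apply power rule 2 times:
d^1: 3x^2
d^2: 6x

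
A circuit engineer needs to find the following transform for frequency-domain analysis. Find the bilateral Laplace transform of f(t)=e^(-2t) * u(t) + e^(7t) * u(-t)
For e^(-2t)*u(t): L = 1/(s+2), Re(s) > -2
For e^(7t)*u(-t): L = -1/(s-7), Re(s) < 7
Combined: F(s) = 1/(s+2)-1/(s-7), -2 < Re(s) < 7

Answer: 1/(s+2)-1/(s-7), ROC: -2 < Re(s) < 7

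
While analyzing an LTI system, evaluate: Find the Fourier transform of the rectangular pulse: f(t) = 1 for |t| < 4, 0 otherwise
F(omega) = integral from -4 to 4 of e^(-j * omega * t) dt
= 2 * sin(4 * omega)/omega = 8 * sinc(4 * omega/pi)

Answer: 2 * sin(4 * omega)/omega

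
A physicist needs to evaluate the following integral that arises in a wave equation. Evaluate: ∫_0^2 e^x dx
Antiderivative: e^x
Evaluate: (e^2 - 1)

Answer: e^2 - 1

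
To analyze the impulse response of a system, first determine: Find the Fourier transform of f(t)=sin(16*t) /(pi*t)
sin(W*t)/(pi*t) = (W/pi)*sinc(W*t/pi) is the impulse response of the ideal low-pass filter with cutoff W (here W = 16).
Its Fourier transform is a rectangular function:
F(omega) = 1 for |omega| < 16, 0 otherwise

Answer: rect(omega/32) [i.e., 1 for |omega| < 16, 0 otherwise]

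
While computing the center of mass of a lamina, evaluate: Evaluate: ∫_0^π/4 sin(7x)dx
Antiderivative: -cos(7x)/7
Evaluate at bounds: [-cos(7·π/4)/7] - [-cos(7·0)/7]
= (-(√2/2) + (1))/7 = 1/7 - √2/14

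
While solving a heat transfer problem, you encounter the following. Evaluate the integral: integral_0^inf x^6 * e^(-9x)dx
This is a Gamma integral. Substitute u=9x (du=9 dx):
integral_0^inf x^6 * e^(-9x) dx=(1/9^7) integral_0^inf u^6 * e^(-u) du
=Gamma(7)/9^7=6!/9^7=720/4782969

Answer: 80/531441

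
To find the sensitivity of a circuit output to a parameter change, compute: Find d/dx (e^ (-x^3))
Chain rule: d/dx[e^u]=e^u · u' where u=-x^3
u'=-3x^2

Answer: -3x^2·e^(-x^3)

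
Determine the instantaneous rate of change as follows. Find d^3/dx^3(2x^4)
Apply power rule 3 times:
d^1: 8x^3
d^2: 24x^2
d^3: 48x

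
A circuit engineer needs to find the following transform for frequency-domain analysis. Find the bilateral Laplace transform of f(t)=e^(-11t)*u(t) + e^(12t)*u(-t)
For e^(-11t) * u(t): L=1/(s + 11), Re(s) > -11
For e^(12t) * u(-t): L=-1/(s-12), Re(s) < 12
Combined: F(s)=1/(s + 11) - 1/(s-12), -11 < Re(s) < 12

Answer: 1/(s + 11) - 1/(s-12), ROC: -11 < Re(s) < 12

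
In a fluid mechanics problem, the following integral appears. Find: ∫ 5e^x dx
Since d/dx[e^x] = +e^x, we get 5e^x+C

Answer: 5e^x+C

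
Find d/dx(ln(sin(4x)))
Chain rule: d/dx[ln(u)] = u'/u where u = sin(4x)
u' = 4cos(4x)

Answer: (4cos(4x))/(sin(4x))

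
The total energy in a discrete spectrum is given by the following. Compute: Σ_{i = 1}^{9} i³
Using formula: Σ i^3 = [n(n + 1)/2]² = [9·10/2]² = 2025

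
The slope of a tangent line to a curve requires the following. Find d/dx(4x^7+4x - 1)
Power rule: d/dx(ax^n)=n·a·x^(n-1)
Term by term: 28·x^6+4

Answer: 28x^6+4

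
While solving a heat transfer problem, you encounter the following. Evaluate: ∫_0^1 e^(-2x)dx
Antiderivative: (1/(-2))e^(-2x)
Evaluate: (1/(-2))(e^-2 - 1)

Answer: (e^-2 - 1)/(-2)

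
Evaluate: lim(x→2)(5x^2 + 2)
Polynomial is continuous, so substitute x = 2:
5·2^2+2 = 22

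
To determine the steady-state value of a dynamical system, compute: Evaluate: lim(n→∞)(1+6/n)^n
This is the definition of e^6: lim(1 + 6/n)^n = e^6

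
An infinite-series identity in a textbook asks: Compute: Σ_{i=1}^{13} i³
Using formula: Σ i^3=[n(n+1)/2]²=[13·14/2]²=8281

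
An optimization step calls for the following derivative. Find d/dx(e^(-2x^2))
Chain rule: d/dx[e^u]=e^u · u' where u=-2x^2
u'=-4x

Answer: -4x·e^(-2x^2)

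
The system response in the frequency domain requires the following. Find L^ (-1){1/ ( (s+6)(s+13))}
Partial fractions: 1/((s + 6)(s + 13)) = A/(s + 6) + B/(s + 13)
Cover-up: A = 1/(s + 13)|_{s = -6} = 1/7; B = 1/(s + 6)|_{s = -13} = -1/7
L^(-1) = (1/7)e^(-6t) - (1/7)e^(-13t)

Answer: (1/7)(e^(-6t) - e^(-13t))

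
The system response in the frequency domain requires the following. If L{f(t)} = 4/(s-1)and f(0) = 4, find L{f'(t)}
L{f'(t)}=s·F(s) - f(0)=4s/(s-1)-4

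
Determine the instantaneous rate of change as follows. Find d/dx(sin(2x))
Chain rule: d/dx[sin(u)]=cos(u)·u' where u=2x
u'=2

Answer: 2·cos(2x)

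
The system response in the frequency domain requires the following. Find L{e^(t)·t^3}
First shifting: L{e^(at)f(t)}=F(s-a)
L{t^3}=6/s^4
Shift s → s-1: 6/(s-1)^4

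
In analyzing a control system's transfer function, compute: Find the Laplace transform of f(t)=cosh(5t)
L{cosh(at)} = s/(s²-a²)
L{cosh(5t)} = s/(s²-25)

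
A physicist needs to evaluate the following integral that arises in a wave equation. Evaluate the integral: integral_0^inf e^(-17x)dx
integral_0^inf e^(-17x) dx=[-1/17 * e^(-17x)]_0^inf
=0 - (-1/17)=1/17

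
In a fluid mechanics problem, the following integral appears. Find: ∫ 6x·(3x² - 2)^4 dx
Let u=3x² - 2, du=6x dx
∫ u^4 du=u^5/5 + C

Answer: (3x² - 2)^5/5 + C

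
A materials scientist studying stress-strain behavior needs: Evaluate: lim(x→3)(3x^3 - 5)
Polynomial is continuous, so substitute x = 3:
3·3^3 - 5 = 76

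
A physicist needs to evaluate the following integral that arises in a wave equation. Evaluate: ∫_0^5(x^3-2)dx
Step 1: Find antiderivative F(x) = (1/4)x^4-2x
Step 2: F(5) - F(0) = 585/4 - (0) = 585/4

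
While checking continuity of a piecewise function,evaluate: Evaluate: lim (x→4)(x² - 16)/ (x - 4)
Factor: (x² - 16) = (x-4)(x + 4)
Cancel (x-4): lim(x→4) (x + 4) = 8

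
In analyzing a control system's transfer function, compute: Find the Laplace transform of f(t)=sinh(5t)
L{sinh(at)}=a/(s²-a²)
L{sinh(5t)}=5/(s²-25)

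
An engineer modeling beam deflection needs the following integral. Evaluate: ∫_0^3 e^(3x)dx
Antiderivative: (1/3)e^(3x)
Evaluate: (1/3)(e^9 - 1)

Answer: (e^9 - 1)/3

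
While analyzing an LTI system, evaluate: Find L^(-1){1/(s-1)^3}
L^(-1){1/(s-a)^n} = t^(n-1)·e^(at)/(n-1)!
Here a = 1, n = 3: t^2·e^(t)/2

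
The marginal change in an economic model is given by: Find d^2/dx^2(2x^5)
Apply power rule 2 times:
d^1: 10x^4
d^2: 40x^3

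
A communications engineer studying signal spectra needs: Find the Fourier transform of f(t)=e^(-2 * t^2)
The Fourier transform of a Gaussian e^(-a*t^2) is sqrt(pi/a)*e^(-omega^2/(4a)).
With a=2: F(omega)=sqrt(pi/2)*e^(-omega^2/8)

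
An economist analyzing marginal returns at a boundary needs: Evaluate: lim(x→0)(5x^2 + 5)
Polynomial is continuous, so substitute x=0:
5·0^2 + 5=5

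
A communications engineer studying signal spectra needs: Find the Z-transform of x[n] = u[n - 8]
Using the time-shift property: Z{u[n-8]}=z^(-8)*z/(z-1)
=z^(-7)/(z-1)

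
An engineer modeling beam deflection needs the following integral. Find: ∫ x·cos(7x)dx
By parts: u = x, dv = cos(7x) dx
du = dx, v = sin(7x)/7
= x·sin(7x)/7 + cos(7x)/7² + C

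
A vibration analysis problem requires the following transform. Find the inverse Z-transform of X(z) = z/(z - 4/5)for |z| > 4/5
Standard pair: z/(z-a) <-> a^n*u[n] for causal signals
With a=4/5: x[n]=(4/5)^n*u[n]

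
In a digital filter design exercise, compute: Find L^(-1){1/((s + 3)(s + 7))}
Partial fractions: 1/((s+3)(s+7))=A/(s+3)+B/(s+7)
Cover-up: A=1/(s+7)|_{s=-3}=1/4; B=1/(s+3)|_{s=-7}=-1/4
L^(-1)=(1/4)e^(-3t) - (1/4)e^(-7t)

Answer: (1/4)(e^(-3t) - e^(-7t))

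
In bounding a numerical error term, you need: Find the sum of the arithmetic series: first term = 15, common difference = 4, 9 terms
Last term: a_n=15+(9-1)·4=47
Sum=n(a_1+a_n)/2=9(15+47)/2=279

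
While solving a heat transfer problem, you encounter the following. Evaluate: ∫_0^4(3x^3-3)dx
Step 1: Find antiderivative F(x) = (3/4)x^4-3x
Step 2: F(4) - F(0) = 180 - (0) = 180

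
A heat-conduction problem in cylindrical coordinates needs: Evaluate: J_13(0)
J_n(0)=0 for all n > 0 (Bessel function of first kind)
J_13(0)=0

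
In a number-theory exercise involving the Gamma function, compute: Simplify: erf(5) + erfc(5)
By definition erfc(x)=1 - erf(x)
erf(5)+erfc(5)=erf(5)+1 - erf(5)=1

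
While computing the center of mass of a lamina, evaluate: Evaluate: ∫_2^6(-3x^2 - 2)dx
Step 1: Find antiderivative F(x)=-x^3 - 2x
Step 2: F(6) - F(2)=-228 - (-12)=-216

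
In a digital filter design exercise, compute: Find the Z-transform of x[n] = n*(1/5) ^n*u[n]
Using the property Z{n*a^n*u[n]} = az/(z-a)^2
With a = 1/5: X(z) = (1/5)z/(z - 1/5)^2, |z| > 1/5

Answer: (1/5)z/(z - 1/5)^2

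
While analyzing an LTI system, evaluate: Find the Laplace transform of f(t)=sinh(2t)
L{sinh(at)}=a/(s²-a²)
L{sinh(2t)}=2/(s²-4)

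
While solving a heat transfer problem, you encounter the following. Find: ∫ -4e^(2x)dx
Since d/dx[e^(2x)]=2e^(2x), we get -2 e^(2x) + C

Answer: -2e^(2x) + C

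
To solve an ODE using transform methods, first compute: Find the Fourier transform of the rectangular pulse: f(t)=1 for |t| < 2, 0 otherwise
F(omega)=integral from -2 to 2 of e^(-j*omega*t) dt
=2*sin(2*omega)/omega=4*sinc(2*omega/pi)

Answer: 2*sin(2*omega)/omega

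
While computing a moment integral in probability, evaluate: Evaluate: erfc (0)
erfc(x) = 1 - erf(x); erfc(0) = 1 - erf(0) = 1 - 0 = 1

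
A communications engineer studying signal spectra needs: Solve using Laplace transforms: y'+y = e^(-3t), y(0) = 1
Take L: sY - 1+Y=1/(s+3)
Y(s+1)=1/(s+3)+1
Y=1/((s+3)(s+1))+1/(s+1)
Partial fractions: 1/((s+3)(s+1))=-(1/2)/(s+3)+(1/2)/(s+1)
So Y=-(1/2)/(s+3)+(3/2)/(s+1)
Inverse Laplace transform (L^(-1){1/(s+3)}=e^(-3t), L^(-1){1/(s+1)}=e^(-t)):

Answer: y(t)=(-1/2)·e^(-3t)+(3/2)·e^(-t)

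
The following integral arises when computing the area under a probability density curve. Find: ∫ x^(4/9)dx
Power rule: ∫ x^(4/9) dx = x^(13/9)/(13/9) + C

Answer: (9/13)·x^(13/9) + C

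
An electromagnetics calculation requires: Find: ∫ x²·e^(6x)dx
Integration by parts twice:
First: u=x², dv=e^(6x) dx => x²e^(6x)/6 - (2/6)∫ xe^(6x) dx
Second (∫ xe^(6x) dx): xe^(6x)/6 - e^(6x)/36
Combining: e^(6x)(x²/6 - 2x/36 + 2/216) + C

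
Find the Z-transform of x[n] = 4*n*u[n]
Z{n*u[n]}=z/(z-1)^2
By linearity: Z{4*n*u[n]}=4z/(z-1)^2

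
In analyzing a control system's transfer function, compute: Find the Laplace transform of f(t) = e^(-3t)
L{e^(at)}=1/(s-a)
L{e^(-3t)}=1/(s + 3)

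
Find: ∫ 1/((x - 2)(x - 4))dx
Partial fractions: 1/((x-2)(x-4)) = A/(x-2) + B/(x-4)
A = -1/2, B = 1/2
∫ [-1/2· 1/(x-2) + 1/2· 1/(x-4)] dx
= (1/2)[ln|x-4| - ln|x-2|] + C

Answer: (1/2)·ln|(x-4)/(x-2)| + C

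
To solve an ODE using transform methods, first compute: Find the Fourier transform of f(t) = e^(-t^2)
The Fourier transform of a Gaussian e^(-t^2) is sqrt(pi)*e^(-omega^2/4).
With a=1: F(omega)=sqrt(pi)*e^(-omega^2/4)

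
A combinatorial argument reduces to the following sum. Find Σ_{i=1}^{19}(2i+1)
=2·Σ i + 1·19=2·190 + 19=399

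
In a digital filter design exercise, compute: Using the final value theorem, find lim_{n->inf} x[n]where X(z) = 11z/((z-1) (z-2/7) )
Final value theorem: lim x[n]=lim_{z->1} (z-1)*X(z)
(z-1)*X(z)=11z/(z-2/7)
As z->1: 11/(1 - 2/7)=11/(5/7)=77/5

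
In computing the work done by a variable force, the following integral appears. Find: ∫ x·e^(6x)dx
Integration by parts: u = x, dv = e^(6x) dx
du = dx, v = e^(6x)/6
= x·e^(6x)/6 - ∫ e^(6x)/6 dx
= x·e^(6x)/6 - e^(6x)/36 + C

Answer: e^(6x)(x/6 - 1/36) + C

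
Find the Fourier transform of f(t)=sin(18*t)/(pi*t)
sin(W*t)/(pi*t) = (W/pi)*sinc(W*t/pi) is the impulse response of the ideal low-pass filter with cutoff W (here W = 18).
Its Fourier transform is a rectangular function:
F(omega) = 1 for |omega| < 18, 0 otherwise

Answer: rect(omega/36) [i.e., 1 for |omega| < 18, 0 otherwise]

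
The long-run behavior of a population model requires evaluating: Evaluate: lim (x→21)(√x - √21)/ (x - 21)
Multiply by conjugate (√x+√21)/(√x+√21):
= (x - 21)/((x - 21)(√x+√21)) = 1/(√x+√21)
As x → 21: 1/(2√21)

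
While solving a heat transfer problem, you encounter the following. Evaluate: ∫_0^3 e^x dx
Antiderivative: e^x
Evaluate: (e^3-1)

Answer: e^3-1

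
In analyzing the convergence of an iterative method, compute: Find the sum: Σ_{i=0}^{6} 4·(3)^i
Geometric series: S = a(1 - r^n)/(1 - r)
a = 4, r = 3, n = 7
S = 4(1 - 2187)/-2 = 4372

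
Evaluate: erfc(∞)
erfc(x)=1 - erf(x); erfc(∞)=1 - erf(∞)=1-1=0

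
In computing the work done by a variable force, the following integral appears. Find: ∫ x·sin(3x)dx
By parts: u = x, dv = sin(3x) dx
du = dx, v = -cos(3x)/3
= -x·cos(3x)/3+sin(3x)/3²+C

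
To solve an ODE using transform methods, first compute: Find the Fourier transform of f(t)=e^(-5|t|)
Using the standard pair: F{e^(-a|t|)} = 2a/(a^2 + omega^2)
With a = 5: F(omega) = 10/(25 + omega^2)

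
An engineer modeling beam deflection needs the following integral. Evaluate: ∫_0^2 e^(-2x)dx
Antiderivative: (1/(-2))e^(-2x)
Evaluate: (1/(-2))(e^-4-1)

Answer: (e^-4-1)/(-2)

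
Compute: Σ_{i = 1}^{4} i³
Using formula: Σ i^3 = [n(n+1)/2]² = [4·5/2]² = 100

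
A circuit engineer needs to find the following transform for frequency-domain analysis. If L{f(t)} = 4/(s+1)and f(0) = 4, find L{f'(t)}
L{f'(t)} = s·F(s) - f(0) = 4s/(s+1)-4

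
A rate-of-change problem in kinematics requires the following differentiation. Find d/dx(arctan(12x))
d/dx[arctan(u)] = u'/(1+u²), u = 12x, u' = 12

Answer: 12/(1+144x²)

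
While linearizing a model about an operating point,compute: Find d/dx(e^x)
Chain rule: d/dx[e^u] = e^u · u' where u = x
u' = 1

Answer: 1·e^x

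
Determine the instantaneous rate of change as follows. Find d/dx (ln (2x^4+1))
Chain rule: d/dx[ln(u)]=u'/u where u=2x^4 + 1
u'=8x^3

Answer: (8x^3)/(2x^4 + 1)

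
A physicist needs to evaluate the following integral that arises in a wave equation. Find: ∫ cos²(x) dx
Using identity cos²(u) = (1 + cos(2u))/2:
∫ (1 + cos(2x))/2 dx = x/2 + sin(2x)/4 + C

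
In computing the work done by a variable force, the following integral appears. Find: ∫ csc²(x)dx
Since d/dx[-cot(x)]=csc²(x), integral=-cot(x) + C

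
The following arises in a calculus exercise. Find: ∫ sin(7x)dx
Using substitution u = 7x: ∫ sin(u) du/7 = -cos(u)/7 + C

Answer: (-1/7)cos(7x) + C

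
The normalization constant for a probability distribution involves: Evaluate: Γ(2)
Γ(n) = (n-1)! for positive integers
Γ(2) = 1! = 1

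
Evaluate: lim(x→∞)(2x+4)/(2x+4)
Divide numerator and denominator by x:
lim (2+4/x)/(2+4/x)=1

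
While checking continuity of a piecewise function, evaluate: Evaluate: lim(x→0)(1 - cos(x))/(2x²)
Using 1-cos(u) ≈ u²/2 for small u:
(1-cos(x)) ≈ (x)²/2=1x²/2
So limit=1/(2·2)=1/4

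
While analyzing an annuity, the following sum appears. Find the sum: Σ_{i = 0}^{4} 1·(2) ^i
Geometric series: S=a(1 - r^n)/(1 - r)
a=1, r=2, n=5
S=1(1-32)/-1=31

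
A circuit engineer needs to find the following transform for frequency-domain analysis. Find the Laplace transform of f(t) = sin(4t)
L{sin(wt)}=w/(s²+w²)
L{sin(4t)}=4/(s²+16)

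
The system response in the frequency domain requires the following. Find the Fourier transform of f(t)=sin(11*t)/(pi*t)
sin(W*t)/(pi*t)=(W/pi)*sinc(W*t/pi) is the impulse response of the ideal low-pass filter with cutoff W (here W=11).
Its Fourier transform is a rectangular function:
F(omega)=1 for |omega| < 11, 0 otherwise

Answer: rect(omega/22) [i.e., 1 for |omega| < 11, 0 otherwise]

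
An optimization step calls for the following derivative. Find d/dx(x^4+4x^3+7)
Power rule: d/dx(ax^n) = n·a·x^(n-1)
Term by term: 4·x^3+12·x^2

Answer: 4x^3+12x^2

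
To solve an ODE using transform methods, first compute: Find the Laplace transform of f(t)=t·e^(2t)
L{t·e^(at)}=1/(s-a)²
L{t·e^(2t)}=1/(s-2)²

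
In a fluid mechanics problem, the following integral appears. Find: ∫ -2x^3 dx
Using power rule: ∫ -2x^3 dx = -2/4 x^4 + C = (-1/2)x^4 + C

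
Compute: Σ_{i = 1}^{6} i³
Using formula: Σ i^3=[n(n+1)/2]²=[6·7/2]²=441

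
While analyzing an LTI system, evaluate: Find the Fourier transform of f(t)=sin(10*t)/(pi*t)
sin(W*t)/(pi*t) = (W/pi)*sinc(W*t/pi) is the impulse response of the ideal low-pass filter with cutoff W (here W = 10).
Its Fourier transform is a rectangular function:
F(omega) = 1 for |omega| < 10, 0 otherwise

Answer: rect(omega/20) [i.e., 1 for |omega| < 10, 0 otherwise]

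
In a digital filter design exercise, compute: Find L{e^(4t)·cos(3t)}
First shifting: L{e^(at)f(t)} = F(s-a)
L{cos(3t)} = s/(s² + 9)
Shift: (s-4)/((s-4)² + 9)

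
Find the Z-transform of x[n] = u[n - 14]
Using the time-shift property: Z{u[n-14]} = z^(-14) * z/(z-1)
= z^(-13)/(z-1)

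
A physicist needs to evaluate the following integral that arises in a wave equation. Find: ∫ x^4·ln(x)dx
By parts: u=ln(x), dv=x^4 dx
du=1/x dx, v=x^5/5
=x^5·ln(x)/5 - ∫ x^4/5 dx
=x^5·ln(x)/5 - x^5/25 + C

Answer: x^5(ln(x)/5 - 1/25) + C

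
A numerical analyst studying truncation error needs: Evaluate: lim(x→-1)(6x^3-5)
Polynomial is continuous, so substitute x = -1:
6·(-1)^3-5 = -11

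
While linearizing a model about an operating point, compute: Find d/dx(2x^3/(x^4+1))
Quotient rule: (f/g)'=(f'g - fg')/g²
f=2x^3, f'=6x^2
g=x^4+1, g'=4x^3

Answer: (6x^2·(x^4+1)-8x^6)/(x^4+1)²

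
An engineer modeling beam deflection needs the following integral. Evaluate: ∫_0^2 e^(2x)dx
Antiderivative: (1/2)e^(2x)
Evaluate: (1/2)(e^4-1)

Answer: (e^4-1)/2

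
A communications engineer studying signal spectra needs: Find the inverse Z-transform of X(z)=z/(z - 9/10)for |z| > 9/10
Standard pair: z/(z-a) <-> a^n * u[n] for causal signals
With a=9/10: x[n]=(9/10)^n * u[n]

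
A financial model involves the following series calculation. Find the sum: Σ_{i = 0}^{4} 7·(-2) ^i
Geometric series: S=a(1 - r^n)/(1 - r)
a=7, r=-2, n=5
S=7(1+32)/3=77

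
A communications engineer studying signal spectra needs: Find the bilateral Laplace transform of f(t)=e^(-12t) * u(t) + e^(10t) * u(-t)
For e^(-12t) * u(t): L=1/(s + 12), Re(s) > -12
For e^(10t) * u(-t): L=-1/(s-10), Re(s) < 10
Combined: F(s)=1/(s + 12) - 1/(s-10), -12 < Re(s) < 10

Answer: 1/(s + 12) - 1/(s-10), ROC: -12 < Re(s) < 10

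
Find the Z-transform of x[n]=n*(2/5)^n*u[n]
Using the property Z{n * a^n * u[n]}=az/(z-a)^2
With a=2/5: X(z)=(2/5)z/(z - 2/5)^2, |z| > 2/5

Answer: (2/5)z/(z - 2/5)^2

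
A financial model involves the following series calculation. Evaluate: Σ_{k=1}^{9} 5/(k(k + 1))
Partial fractions: 5/(k(k + 1))=5/k - 5/(k + 1)
Telescoping sum: 5(1 - 1/10)=5·9/10

Answer: 9/2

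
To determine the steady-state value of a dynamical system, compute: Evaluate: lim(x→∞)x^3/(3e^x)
Apply L'Hôpital 3 times (∞/∞ each time):
Eventually get 3!/(3e^x) → 0

Answer: 0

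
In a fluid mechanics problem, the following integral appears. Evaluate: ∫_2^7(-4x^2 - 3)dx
Step 1: Find antiderivative F(x) = (-4/3)x^3-3x
Step 2: F(7) - F(2) = -1435/3 - (-50/3) = -1385/3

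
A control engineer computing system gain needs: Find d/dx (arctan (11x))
d/dx[arctan(u)]=u'/(1 + u²), u=11x, u'=11

Answer: 11/(1 + 121x²)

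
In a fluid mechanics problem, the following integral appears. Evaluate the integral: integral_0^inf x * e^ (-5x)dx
This is a Gamma integral. Substitute u = 5x (du = 5 dx):
integral_0^inf x*e^(-5x) dx = (1/5^2) integral_0^inf u^1*e^(-u) du
= Gamma(2)/5^2 = 1!/5^2 = 1/25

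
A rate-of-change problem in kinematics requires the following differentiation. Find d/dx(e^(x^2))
Chain rule: d/dx[e^u]=e^u · u' where u=x^2
u'=2x

Answer: 2x·e^(x^2)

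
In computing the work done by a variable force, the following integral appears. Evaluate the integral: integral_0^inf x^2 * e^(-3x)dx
This is a Gamma integral. Substitute u=3x (du=3 dx):
integral_0^inf x^2 * e^(-3x) dx=(1/3^3) integral_0^inf u^2 * e^(-u) du
=Gamma(3)/3^3=2!/3^3=2/27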